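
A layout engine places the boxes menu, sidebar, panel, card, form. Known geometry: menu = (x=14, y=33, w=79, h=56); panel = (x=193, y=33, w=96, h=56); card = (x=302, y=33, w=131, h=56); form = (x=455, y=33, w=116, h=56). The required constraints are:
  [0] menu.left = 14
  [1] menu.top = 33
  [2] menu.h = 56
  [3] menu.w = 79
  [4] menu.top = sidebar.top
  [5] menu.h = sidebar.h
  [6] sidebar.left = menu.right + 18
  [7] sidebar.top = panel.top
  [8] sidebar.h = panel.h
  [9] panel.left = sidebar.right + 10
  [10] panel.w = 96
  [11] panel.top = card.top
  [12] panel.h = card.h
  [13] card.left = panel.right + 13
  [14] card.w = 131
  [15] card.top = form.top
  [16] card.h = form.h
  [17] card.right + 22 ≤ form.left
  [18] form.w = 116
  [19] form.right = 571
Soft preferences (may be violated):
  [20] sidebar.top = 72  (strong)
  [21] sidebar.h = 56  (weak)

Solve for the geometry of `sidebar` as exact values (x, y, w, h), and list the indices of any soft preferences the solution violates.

1. sidebar.y = 33  [menu.top = sidebar.top]
2. sidebar.h = 56  [menu.h = sidebar.h]
3. sidebar.x = 111  [sidebar.left = menu.right + 18]
4. sidebar.w = 72  [panel.left = sidebar.right + 10]

sidebar = (x=111, y=33, w=72, h=56)
violated soft preferences: 20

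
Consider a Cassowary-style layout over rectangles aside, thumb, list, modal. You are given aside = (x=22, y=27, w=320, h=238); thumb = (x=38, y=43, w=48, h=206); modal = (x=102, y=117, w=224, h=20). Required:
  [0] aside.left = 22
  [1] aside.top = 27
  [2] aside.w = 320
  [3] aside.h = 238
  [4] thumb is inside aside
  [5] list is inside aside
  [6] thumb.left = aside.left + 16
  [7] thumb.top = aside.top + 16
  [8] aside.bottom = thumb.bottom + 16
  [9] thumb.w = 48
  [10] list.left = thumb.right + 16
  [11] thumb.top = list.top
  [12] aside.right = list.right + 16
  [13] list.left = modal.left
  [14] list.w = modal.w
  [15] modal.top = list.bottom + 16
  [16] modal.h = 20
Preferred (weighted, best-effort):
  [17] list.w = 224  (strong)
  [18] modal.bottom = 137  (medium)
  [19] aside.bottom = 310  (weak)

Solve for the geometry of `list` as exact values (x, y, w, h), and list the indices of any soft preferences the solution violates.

1. list.x = 102  [list.left = thumb.right + 16]
2. list.y = 43  [thumb.top = list.top]
3. list.w = 224  [aside.right = list.right + 16]
4. list.h = 58  [modal.top = list.bottom + 16]

list = (x=102, y=43, w=224, h=58)
violated soft preferences: 19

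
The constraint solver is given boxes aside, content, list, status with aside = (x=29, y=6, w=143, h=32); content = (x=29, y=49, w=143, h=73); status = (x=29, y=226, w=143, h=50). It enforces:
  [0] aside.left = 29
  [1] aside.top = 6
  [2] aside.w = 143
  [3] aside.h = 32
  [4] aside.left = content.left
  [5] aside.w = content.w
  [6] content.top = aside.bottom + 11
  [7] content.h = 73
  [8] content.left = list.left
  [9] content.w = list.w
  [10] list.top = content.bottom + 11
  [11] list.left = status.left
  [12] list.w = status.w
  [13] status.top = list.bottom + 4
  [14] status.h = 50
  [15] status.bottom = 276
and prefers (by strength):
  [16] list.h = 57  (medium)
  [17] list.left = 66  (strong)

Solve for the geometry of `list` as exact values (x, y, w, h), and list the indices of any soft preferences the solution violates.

1. list.x = 29  [content.left = list.left]
2. list.w = 143  [content.w = list.w]
3. list.y = 133  [list.top = content.bottom + 11]
4. list.h = 89  [status.top = list.bottom + 4]

list = (x=29, y=133, w=143, h=89)
violated soft preferences: 16, 17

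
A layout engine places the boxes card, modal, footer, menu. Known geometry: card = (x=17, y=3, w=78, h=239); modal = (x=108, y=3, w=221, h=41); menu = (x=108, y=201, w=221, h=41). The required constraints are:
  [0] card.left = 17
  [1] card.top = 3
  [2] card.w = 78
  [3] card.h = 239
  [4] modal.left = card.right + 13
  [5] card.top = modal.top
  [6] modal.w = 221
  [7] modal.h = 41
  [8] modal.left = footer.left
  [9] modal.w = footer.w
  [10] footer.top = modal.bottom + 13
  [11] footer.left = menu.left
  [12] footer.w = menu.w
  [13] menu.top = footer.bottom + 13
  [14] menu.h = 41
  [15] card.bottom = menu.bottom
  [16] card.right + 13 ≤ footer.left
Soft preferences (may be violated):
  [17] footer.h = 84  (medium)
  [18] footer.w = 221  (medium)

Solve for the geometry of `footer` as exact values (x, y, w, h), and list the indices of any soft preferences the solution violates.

1. footer.x = 108  [modal.left = footer.left]
2. footer.w = 221  [modal.w = footer.w]
3. footer.y = 57  [footer.top = modal.bottom + 13]
4. footer.h = 131  [menu.top = footer.bottom + 13]

footer = (x=108, y=57, w=221, h=131)
violated soft preferences: 17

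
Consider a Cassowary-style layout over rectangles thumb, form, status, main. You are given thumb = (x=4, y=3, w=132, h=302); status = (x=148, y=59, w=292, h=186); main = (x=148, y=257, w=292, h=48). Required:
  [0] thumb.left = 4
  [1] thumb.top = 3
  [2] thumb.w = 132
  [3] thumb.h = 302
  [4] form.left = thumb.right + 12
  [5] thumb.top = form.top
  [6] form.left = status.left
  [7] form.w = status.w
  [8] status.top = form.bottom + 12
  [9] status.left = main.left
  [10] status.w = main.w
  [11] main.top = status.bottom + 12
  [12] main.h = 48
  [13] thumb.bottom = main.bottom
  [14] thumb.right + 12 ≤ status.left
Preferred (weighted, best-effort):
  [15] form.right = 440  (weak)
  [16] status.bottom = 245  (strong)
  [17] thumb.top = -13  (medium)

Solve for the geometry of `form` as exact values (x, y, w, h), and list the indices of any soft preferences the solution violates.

form = (x=148, y=3, w=292, h=44)
violated soft preferences: 17

1. form.x = 148  [form.left = thumb.right + 12]
2. form.y = 3  [thumb.top = form.top]
3. form.w = 292  [form.w = status.w]
4. form.h = 44  [status.top = form.bottom + 12]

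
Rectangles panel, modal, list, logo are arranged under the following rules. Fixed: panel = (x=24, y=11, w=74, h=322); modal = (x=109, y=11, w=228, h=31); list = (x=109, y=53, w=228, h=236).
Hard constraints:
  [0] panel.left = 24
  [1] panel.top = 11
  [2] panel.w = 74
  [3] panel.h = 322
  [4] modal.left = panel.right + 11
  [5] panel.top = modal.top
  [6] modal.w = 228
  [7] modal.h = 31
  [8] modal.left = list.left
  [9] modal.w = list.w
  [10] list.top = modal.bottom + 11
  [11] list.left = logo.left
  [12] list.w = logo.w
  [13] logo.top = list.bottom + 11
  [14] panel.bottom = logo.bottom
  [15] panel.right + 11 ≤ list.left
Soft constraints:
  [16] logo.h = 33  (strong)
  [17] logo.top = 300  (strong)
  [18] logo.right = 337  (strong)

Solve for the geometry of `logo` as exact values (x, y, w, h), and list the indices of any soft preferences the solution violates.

logo = (x=109, y=300, w=228, h=33)
violated soft preferences: none

1. logo.x = 109  [list.left = logo.left]
2. logo.w = 228  [list.w = logo.w]
3. logo.y = 300  [logo.top = list.bottom + 11]
4. logo.h = 33  [panel.bottom = logo.bottom]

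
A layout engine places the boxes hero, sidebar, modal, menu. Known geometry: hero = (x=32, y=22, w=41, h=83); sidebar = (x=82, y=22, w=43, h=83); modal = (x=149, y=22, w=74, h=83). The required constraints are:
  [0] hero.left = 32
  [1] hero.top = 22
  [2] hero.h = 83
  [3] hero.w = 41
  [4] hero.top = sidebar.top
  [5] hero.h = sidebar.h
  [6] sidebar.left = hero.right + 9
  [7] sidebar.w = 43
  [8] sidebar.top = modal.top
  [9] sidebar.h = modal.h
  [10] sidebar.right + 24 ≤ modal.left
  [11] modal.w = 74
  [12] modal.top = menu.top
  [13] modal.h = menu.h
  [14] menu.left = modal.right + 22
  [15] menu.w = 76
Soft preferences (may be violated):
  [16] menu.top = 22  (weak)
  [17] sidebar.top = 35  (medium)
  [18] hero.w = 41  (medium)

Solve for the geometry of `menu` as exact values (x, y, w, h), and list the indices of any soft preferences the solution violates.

menu = (x=245, y=22, w=76, h=83)
violated soft preferences: 17

1. menu.y = 22  [modal.top = menu.top]
2. menu.h = 83  [modal.h = menu.h]
3. menu.x = 245  [menu.left = modal.right + 22]
4. menu.w = 76  [menu.w = 76]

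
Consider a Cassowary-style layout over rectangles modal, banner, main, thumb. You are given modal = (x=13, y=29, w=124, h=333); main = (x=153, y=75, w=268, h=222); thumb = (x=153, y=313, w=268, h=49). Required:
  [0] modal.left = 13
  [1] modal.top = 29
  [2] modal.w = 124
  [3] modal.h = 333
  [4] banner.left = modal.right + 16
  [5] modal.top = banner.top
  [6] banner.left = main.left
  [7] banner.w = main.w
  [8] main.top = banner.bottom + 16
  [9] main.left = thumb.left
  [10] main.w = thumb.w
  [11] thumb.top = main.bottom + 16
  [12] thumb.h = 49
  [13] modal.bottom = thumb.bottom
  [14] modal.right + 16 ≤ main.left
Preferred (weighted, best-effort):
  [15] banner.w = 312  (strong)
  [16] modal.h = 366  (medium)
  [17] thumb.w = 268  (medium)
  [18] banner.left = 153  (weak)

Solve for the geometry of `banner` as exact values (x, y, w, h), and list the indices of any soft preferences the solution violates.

1. banner.x = 153  [banner.left = modal.right + 16]
2. banner.y = 29  [modal.top = banner.top]
3. banner.w = 268  [banner.w = main.w]
4. banner.h = 30  [main.top = banner.bottom + 16]

banner = (x=153, y=29, w=268, h=30)
violated soft preferences: 15, 16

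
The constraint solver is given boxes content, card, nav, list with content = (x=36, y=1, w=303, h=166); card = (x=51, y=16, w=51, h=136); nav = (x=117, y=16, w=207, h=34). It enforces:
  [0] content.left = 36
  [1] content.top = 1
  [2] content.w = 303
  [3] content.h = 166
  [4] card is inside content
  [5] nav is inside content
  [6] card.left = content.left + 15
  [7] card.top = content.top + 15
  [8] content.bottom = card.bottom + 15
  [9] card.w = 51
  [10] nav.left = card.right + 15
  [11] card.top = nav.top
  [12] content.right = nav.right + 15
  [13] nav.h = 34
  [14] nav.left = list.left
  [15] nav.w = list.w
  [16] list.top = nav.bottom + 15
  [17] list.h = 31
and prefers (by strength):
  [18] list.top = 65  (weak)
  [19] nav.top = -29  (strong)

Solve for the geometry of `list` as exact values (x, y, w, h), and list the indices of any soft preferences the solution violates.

1. list.x = 117  [nav.left = list.left]
2. list.w = 207  [nav.w = list.w]
3. list.y = 65  [list.top = nav.bottom + 15]
4. list.h = 31  [list.h = 31]

list = (x=117, y=65, w=207, h=31)
violated soft preferences: 19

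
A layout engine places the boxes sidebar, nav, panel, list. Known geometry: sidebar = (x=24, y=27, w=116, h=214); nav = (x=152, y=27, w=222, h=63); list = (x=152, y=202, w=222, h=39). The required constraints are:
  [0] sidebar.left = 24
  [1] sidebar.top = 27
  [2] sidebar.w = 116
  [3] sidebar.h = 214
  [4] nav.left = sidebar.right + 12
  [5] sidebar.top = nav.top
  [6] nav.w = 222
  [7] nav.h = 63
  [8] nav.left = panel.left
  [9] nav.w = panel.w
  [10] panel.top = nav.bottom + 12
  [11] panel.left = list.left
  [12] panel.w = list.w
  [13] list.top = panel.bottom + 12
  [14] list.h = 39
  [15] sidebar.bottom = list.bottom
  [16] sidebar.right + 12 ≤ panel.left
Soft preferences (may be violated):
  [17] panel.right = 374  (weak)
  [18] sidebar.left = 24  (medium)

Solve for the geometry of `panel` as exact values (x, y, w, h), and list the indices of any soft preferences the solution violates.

1. panel.x = 152  [nav.left = panel.left]
2. panel.w = 222  [nav.w = panel.w]
3. panel.y = 102  [panel.top = nav.bottom + 12]
4. panel.h = 88  [list.top = panel.bottom + 12]

panel = (x=152, y=102, w=222, h=88)
violated soft preferences: none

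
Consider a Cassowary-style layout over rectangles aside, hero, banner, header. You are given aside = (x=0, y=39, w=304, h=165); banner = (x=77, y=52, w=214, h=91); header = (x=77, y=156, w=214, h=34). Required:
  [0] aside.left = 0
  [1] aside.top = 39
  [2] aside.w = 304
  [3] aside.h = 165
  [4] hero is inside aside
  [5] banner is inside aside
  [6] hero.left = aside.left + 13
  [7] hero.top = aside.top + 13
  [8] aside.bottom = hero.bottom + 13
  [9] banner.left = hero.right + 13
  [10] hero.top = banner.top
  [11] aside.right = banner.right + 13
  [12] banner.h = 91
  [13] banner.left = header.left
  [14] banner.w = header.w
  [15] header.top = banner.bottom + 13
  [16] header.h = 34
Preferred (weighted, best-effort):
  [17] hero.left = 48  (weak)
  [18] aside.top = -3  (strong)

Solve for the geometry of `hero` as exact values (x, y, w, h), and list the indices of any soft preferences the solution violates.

1. hero.x = 13  [hero.left = aside.left + 13]
2. hero.y = 52  [hero.top = aside.top + 13]
3. hero.h = 139  [aside.bottom = hero.bottom + 13]
4. hero.w = 51  [banner.left = hero.right + 13]

hero = (x=13, y=52, w=51, h=139)
violated soft preferences: 17, 18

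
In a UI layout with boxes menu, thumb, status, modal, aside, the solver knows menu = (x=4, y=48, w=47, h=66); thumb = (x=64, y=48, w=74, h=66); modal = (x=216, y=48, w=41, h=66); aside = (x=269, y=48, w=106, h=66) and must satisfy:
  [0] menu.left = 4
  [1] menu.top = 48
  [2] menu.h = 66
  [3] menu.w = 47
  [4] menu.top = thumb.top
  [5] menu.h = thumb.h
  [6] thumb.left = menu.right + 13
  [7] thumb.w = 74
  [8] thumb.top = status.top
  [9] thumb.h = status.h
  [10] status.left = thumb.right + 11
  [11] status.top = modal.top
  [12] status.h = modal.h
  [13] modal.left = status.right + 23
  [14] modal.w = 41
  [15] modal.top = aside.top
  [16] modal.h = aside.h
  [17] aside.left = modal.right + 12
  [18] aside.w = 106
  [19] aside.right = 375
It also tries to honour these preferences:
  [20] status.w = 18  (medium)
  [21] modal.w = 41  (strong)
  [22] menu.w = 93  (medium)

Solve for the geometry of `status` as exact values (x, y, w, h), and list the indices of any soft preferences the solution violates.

1. status.y = 48  [thumb.top = status.top]
2. status.h = 66  [thumb.h = status.h]
3. status.x = 149  [status.left = thumb.right + 11]
4. status.w = 44  [modal.left = status.right + 23]

status = (x=149, y=48, w=44, h=66)
violated soft preferences: 20, 22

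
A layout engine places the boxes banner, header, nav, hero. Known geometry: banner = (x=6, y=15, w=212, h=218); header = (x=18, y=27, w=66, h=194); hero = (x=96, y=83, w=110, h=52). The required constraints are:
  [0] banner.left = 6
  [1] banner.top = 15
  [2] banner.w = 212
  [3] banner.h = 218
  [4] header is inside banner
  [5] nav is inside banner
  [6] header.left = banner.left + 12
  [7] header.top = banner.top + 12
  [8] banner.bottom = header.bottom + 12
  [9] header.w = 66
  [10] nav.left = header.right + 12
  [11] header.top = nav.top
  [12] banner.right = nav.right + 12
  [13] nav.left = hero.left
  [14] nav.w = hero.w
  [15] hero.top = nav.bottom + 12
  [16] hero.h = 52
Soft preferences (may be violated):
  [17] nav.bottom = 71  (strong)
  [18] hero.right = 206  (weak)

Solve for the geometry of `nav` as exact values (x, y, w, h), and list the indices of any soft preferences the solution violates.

nav = (x=96, y=27, w=110, h=44)
violated soft preferences: none

1. nav.x = 96  [nav.left = header.right + 12]
2. nav.y = 27  [header.top = nav.top]
3. nav.w = 110  [banner.right = nav.right + 12]
4. nav.h = 44  [hero.top = nav.bottom + 12]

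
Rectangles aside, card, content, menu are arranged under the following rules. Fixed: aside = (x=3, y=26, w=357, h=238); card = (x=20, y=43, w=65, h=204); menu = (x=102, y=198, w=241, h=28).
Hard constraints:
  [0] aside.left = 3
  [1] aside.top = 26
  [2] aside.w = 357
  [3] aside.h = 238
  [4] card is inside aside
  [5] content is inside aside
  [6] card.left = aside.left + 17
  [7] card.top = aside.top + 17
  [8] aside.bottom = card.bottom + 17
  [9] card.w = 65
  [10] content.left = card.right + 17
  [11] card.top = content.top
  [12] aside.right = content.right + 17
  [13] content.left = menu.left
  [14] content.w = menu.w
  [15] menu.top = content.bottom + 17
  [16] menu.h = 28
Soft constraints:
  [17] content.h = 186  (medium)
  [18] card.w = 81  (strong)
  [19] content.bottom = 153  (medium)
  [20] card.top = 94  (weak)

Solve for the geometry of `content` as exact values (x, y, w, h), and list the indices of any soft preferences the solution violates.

content = (x=102, y=43, w=241, h=138)
violated soft preferences: 17, 18, 19, 20

1. content.x = 102  [content.left = card.right + 17]
2. content.y = 43  [card.top = content.top]
3. content.w = 241  [aside.right = content.right + 17]
4. content.h = 138  [menu.top = content.bottom + 17]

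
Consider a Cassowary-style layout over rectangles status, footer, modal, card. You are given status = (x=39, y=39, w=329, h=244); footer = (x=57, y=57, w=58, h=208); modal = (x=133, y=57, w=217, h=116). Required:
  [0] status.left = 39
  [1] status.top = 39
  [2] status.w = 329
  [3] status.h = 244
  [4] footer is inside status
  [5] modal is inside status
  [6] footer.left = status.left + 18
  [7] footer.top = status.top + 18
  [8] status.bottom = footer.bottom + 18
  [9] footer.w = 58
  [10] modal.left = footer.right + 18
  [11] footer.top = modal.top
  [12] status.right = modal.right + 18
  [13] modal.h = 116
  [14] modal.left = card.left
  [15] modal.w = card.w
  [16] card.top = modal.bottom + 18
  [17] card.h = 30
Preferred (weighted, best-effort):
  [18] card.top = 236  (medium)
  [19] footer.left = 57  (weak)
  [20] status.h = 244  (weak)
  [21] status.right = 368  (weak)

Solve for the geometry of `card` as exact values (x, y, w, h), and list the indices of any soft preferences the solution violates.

1. card.x = 133  [modal.left = card.left]
2. card.w = 217  [modal.w = card.w]
3. card.y = 191  [card.top = modal.bottom + 18]
4. card.h = 30  [card.h = 30]

card = (x=133, y=191, w=217, h=30)
violated soft preferences: 18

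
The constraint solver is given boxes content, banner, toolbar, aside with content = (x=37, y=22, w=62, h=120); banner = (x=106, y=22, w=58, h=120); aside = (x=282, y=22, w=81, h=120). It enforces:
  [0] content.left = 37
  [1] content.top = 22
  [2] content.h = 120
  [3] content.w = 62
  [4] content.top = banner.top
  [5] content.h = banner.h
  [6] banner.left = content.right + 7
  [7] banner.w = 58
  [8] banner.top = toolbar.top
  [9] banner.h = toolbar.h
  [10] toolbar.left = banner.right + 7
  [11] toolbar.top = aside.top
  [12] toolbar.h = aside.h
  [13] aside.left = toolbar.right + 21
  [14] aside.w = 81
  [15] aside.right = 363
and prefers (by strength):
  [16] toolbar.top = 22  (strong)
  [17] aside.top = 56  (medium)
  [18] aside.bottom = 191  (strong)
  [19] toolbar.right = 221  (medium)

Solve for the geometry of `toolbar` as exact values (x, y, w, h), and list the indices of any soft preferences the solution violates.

toolbar = (x=171, y=22, w=90, h=120)
violated soft preferences: 17, 18, 19

1. toolbar.y = 22  [banner.top = toolbar.top]
2. toolbar.h = 120  [banner.h = toolbar.h]
3. toolbar.x = 171  [toolbar.left = banner.right + 7]
4. toolbar.w = 90  [aside.left = toolbar.right + 21]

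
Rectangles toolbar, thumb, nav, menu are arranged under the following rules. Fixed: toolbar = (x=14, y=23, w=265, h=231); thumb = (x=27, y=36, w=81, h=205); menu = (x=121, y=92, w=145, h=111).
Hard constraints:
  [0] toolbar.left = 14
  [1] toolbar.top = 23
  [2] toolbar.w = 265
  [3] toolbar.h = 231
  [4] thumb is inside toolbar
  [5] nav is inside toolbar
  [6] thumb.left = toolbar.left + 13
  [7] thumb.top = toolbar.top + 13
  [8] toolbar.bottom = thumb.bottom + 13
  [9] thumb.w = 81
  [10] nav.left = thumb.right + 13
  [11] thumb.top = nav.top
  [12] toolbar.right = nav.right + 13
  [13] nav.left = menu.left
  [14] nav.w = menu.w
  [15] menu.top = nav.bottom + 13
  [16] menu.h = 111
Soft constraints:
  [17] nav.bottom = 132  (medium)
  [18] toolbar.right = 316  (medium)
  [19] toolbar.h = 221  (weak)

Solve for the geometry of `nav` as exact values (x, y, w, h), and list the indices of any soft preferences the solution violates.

1. nav.x = 121  [nav.left = thumb.right + 13]
2. nav.y = 36  [thumb.top = nav.top]
3. nav.w = 145  [toolbar.right = nav.right + 13]
4. nav.h = 43  [menu.top = nav.bottom + 13]

nav = (x=121, y=36, w=145, h=43)
violated soft preferences: 17, 18, 19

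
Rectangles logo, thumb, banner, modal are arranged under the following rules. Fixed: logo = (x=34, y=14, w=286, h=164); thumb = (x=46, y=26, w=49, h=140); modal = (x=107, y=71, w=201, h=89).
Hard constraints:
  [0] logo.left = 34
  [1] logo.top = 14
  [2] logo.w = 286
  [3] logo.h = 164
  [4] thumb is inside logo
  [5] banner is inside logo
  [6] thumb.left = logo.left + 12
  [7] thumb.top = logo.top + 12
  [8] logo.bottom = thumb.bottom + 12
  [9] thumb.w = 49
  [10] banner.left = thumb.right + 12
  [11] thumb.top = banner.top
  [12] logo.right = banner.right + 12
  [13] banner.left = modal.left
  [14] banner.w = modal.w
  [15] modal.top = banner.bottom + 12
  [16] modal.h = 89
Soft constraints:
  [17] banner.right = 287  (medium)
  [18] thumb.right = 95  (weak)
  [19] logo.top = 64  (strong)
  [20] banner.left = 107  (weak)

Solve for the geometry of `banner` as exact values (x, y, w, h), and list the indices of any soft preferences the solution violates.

banner = (x=107, y=26, w=201, h=33)
violated soft preferences: 17, 19

1. banner.x = 107  [banner.left = thumb.right + 12]
2. banner.y = 26  [thumb.top = banner.top]
3. banner.w = 201  [logo.right = banner.right + 12]
4. banner.h = 33  [modal.top = banner.bottom + 12]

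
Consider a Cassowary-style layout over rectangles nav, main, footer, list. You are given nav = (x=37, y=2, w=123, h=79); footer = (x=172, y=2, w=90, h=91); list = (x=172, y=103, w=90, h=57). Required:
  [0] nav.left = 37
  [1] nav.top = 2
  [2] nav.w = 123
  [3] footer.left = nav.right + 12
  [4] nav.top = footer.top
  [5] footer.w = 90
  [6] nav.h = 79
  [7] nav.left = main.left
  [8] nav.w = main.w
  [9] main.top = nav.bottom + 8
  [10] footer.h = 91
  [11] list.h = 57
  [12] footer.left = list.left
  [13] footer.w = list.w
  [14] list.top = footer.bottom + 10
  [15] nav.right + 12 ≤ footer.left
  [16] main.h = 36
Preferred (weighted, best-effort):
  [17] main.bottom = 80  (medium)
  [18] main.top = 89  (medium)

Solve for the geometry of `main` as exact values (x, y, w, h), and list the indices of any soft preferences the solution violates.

main = (x=37, y=89, w=123, h=36)
violated soft preferences: 17

1. main.x = 37  [nav.left = main.left]
2. main.w = 123  [nav.w = main.w]
3. main.y = 89  [main.top = nav.bottom + 8]
4. main.h = 36  [main.h = 36]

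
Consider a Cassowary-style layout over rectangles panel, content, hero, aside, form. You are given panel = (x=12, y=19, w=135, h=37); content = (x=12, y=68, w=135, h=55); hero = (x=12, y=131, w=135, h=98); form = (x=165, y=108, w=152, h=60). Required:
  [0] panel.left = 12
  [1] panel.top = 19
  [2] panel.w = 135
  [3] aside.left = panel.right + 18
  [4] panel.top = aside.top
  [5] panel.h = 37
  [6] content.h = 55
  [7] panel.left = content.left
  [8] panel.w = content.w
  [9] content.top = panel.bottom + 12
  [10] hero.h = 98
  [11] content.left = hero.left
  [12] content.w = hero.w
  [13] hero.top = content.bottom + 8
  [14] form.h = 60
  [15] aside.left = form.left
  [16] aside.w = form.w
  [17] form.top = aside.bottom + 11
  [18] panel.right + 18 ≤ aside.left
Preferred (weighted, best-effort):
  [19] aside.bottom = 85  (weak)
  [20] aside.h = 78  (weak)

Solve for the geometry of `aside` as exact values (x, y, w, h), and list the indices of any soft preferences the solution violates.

aside = (x=165, y=19, w=152, h=78)
violated soft preferences: 19

1. aside.x = 165  [aside.left = panel.right + 18]
2. aside.y = 19  [panel.top = aside.top]
3. aside.w = 152  [aside.w = form.w]
4. aside.h = 78  [form.top = aside.bottom + 11]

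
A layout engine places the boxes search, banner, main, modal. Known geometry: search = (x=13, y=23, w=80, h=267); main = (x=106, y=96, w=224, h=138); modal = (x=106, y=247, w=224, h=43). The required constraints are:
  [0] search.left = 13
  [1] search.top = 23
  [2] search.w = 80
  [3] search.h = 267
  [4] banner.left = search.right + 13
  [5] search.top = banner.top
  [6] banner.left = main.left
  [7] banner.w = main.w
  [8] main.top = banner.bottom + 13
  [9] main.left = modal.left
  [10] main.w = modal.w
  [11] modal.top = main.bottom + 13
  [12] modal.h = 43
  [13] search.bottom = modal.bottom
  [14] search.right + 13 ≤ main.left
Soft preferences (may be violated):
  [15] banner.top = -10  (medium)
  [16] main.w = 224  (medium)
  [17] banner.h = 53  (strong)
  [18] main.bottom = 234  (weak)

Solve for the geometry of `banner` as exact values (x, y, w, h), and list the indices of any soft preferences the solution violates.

banner = (x=106, y=23, w=224, h=60)
violated soft preferences: 15, 17

1. banner.x = 106  [banner.left = search.right + 13]
2. banner.y = 23  [search.top = banner.top]
3. banner.w = 224  [banner.w = main.w]
4. banner.h = 60  [main.top = banner.bottom + 13]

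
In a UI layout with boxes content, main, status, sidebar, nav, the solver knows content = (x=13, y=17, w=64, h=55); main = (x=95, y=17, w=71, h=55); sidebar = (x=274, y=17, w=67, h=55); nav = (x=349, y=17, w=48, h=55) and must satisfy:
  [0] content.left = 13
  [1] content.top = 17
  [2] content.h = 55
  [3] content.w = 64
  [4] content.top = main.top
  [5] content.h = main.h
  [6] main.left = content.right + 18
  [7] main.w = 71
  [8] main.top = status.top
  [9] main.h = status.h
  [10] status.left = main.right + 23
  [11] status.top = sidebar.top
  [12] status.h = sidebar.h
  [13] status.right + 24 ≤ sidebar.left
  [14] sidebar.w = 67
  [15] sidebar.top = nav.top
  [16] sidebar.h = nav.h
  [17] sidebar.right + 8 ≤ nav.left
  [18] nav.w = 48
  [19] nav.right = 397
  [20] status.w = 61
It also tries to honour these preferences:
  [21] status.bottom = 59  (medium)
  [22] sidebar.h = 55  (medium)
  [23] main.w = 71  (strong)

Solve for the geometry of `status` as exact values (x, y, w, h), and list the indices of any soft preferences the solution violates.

status = (x=189, y=17, w=61, h=55)
violated soft preferences: 21

1. status.y = 17  [main.top = status.top]
2. status.h = 55  [main.h = status.h]
3. status.x = 189  [status.left = main.right + 23]
4. status.w = 61  [status.w = 61]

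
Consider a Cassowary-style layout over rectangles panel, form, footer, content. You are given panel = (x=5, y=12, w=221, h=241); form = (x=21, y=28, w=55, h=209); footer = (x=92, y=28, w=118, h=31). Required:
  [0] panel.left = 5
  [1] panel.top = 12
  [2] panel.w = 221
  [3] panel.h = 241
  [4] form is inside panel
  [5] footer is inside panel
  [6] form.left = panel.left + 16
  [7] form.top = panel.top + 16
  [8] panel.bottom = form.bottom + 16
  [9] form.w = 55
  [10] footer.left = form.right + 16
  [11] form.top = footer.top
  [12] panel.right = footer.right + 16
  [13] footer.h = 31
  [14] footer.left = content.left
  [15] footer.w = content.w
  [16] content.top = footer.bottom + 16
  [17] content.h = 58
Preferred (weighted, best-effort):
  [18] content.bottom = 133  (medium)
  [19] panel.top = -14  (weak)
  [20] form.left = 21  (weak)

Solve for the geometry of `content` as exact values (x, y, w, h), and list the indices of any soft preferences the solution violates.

content = (x=92, y=75, w=118, h=58)
violated soft preferences: 19

1. content.x = 92  [footer.left = content.left]
2. content.w = 118  [footer.w = content.w]
3. content.y = 75  [content.top = footer.bottom + 16]
4. content.h = 58  [content.h = 58]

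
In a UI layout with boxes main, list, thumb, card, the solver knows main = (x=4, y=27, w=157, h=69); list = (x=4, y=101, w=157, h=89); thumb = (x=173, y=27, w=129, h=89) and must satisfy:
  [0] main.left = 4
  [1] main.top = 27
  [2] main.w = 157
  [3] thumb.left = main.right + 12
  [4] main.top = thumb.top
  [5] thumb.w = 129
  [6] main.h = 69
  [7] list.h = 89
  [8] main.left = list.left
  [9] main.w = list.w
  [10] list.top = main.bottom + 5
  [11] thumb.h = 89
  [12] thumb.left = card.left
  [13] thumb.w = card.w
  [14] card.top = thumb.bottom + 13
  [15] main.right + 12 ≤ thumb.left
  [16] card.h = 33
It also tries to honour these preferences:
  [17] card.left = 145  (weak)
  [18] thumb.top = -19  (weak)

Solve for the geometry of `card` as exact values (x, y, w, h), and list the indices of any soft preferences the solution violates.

card = (x=173, y=129, w=129, h=33)
violated soft preferences: 17, 18

1. card.x = 173  [thumb.left = card.left]
2. card.w = 129  [thumb.w = card.w]
3. card.y = 129  [card.top = thumb.bottom + 13]
4. card.h = 33  [card.h = 33]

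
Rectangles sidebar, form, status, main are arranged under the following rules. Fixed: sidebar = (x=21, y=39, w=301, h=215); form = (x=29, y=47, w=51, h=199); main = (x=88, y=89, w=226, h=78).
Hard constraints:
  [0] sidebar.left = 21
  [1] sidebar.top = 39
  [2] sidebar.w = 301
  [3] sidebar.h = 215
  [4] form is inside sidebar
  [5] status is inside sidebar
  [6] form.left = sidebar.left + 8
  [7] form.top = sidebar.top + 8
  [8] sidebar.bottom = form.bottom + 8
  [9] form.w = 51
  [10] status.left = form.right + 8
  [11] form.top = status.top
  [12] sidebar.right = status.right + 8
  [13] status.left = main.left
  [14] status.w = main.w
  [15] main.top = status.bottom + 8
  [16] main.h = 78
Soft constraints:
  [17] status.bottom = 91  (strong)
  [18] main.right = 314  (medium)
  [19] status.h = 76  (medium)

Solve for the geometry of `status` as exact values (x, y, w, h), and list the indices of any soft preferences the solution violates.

1. status.x = 88  [status.left = form.right + 8]
2. status.y = 47  [form.top = status.top]
3. status.w = 226  [sidebar.right = status.right + 8]
4. status.h = 34  [main.top = status.bottom + 8]

status = (x=88, y=47, w=226, h=34)
violated soft preferences: 17, 19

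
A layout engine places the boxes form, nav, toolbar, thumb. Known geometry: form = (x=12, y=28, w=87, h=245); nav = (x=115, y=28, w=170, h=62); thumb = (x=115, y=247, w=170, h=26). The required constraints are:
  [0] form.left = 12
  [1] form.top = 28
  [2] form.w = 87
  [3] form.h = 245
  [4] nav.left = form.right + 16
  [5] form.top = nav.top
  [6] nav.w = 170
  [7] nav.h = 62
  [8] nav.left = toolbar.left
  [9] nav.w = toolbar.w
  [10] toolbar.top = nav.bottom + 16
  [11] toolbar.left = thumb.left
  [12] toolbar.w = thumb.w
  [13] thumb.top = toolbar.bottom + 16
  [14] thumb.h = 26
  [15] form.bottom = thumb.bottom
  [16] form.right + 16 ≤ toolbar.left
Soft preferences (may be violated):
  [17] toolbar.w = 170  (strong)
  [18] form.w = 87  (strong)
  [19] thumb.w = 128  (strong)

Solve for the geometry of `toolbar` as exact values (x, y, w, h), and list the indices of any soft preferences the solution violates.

1. toolbar.x = 115  [nav.left = toolbar.left]
2. toolbar.w = 170  [nav.w = toolbar.w]
3. toolbar.y = 106  [toolbar.top = nav.bottom + 16]
4. toolbar.h = 125  [thumb.top = toolbar.bottom + 16]

toolbar = (x=115, y=106, w=170, h=125)
violated soft preferences: 19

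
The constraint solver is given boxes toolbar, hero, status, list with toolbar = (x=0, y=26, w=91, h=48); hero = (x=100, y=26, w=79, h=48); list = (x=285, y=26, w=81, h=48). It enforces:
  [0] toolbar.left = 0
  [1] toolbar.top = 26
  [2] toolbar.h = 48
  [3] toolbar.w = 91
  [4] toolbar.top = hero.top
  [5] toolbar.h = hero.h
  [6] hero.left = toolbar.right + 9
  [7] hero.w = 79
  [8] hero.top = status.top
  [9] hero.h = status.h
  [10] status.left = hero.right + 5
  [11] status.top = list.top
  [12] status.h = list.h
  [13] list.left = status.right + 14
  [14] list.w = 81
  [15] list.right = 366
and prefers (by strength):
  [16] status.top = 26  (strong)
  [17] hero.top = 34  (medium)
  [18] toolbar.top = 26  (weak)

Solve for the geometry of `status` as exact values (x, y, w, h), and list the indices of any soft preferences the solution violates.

1. status.y = 26  [hero.top = status.top]
2. status.h = 48  [hero.h = status.h]
3. status.x = 184  [status.left = hero.right + 5]
4. status.w = 87  [list.left = status.right + 14]

status = (x=184, y=26, w=87, h=48)
violated soft preferences: 17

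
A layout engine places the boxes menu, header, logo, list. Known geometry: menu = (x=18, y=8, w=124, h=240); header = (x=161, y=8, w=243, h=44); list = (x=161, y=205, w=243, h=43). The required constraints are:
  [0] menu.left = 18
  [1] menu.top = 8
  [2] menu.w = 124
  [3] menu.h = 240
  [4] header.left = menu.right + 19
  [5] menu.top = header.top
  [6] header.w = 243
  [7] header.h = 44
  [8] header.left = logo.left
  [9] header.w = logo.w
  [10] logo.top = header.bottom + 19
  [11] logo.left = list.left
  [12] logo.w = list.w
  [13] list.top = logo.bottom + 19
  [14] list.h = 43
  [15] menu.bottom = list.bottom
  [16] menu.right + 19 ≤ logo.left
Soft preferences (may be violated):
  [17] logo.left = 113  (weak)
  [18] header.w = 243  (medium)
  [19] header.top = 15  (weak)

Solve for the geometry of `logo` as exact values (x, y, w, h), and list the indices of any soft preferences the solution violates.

1. logo.x = 161  [header.left = logo.left]
2. logo.w = 243  [header.w = logo.w]
3. logo.y = 71  [logo.top = header.bottom + 19]
4. logo.h = 115  [list.top = logo.bottom + 19]

logo = (x=161, y=71, w=243, h=115)
violated soft preferences: 17, 19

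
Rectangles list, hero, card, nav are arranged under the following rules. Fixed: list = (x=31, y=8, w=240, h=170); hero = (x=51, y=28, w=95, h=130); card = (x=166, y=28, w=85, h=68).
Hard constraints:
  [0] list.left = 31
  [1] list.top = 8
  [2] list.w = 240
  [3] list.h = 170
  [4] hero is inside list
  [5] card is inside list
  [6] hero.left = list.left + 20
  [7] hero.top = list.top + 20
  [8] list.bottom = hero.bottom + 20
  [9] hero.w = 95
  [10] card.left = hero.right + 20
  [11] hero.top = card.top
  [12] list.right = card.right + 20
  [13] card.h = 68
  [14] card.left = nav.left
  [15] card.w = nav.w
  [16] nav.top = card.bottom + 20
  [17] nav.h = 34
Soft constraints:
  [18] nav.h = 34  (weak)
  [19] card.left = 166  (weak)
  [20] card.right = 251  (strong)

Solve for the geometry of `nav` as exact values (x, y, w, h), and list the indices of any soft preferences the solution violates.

1. nav.x = 166  [card.left = nav.left]
2. nav.w = 85  [card.w = nav.w]
3. nav.y = 116  [nav.top = card.bottom + 20]
4. nav.h = 34  [nav.h = 34]

nav = (x=166, y=116, w=85, h=34)
violated soft preferences: none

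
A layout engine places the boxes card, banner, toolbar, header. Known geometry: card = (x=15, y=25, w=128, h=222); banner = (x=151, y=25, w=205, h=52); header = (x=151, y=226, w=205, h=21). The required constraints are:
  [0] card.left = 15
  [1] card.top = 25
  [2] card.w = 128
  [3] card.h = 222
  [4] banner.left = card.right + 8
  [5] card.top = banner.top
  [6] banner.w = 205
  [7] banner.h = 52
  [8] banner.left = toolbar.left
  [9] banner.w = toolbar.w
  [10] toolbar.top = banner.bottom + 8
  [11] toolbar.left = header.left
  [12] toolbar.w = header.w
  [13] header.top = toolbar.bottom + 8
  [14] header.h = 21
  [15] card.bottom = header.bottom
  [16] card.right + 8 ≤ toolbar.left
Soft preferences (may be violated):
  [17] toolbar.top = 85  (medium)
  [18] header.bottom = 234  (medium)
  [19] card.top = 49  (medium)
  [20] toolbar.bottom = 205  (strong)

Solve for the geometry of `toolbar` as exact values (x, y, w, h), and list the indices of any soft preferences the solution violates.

1. toolbar.x = 151  [banner.left = toolbar.left]
2. toolbar.w = 205  [banner.w = toolbar.w]
3. toolbar.y = 85  [toolbar.top = banner.bottom + 8]
4. toolbar.h = 133  [header.top = toolbar.bottom + 8]

toolbar = (x=151, y=85, w=205, h=133)
violated soft preferences: 18, 19, 20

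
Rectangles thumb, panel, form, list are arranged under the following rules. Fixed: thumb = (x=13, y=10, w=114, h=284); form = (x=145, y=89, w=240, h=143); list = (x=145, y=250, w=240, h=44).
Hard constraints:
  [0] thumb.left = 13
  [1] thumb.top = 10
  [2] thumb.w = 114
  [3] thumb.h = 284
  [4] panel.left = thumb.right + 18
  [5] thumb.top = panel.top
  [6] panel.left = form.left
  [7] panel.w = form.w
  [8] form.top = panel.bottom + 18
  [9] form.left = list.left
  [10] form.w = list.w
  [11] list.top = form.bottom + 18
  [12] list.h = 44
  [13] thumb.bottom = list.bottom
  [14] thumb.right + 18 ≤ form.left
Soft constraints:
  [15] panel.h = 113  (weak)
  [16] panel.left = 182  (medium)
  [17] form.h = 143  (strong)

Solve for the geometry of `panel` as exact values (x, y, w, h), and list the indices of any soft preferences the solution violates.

1. panel.x = 145  [panel.left = thumb.right + 18]
2. panel.y = 10  [thumb.top = panel.top]
3. panel.w = 240  [panel.w = form.w]
4. panel.h = 61  [form.top = panel.bottom + 18]

panel = (x=145, y=10, w=240, h=61)
violated soft preferences: 15, 16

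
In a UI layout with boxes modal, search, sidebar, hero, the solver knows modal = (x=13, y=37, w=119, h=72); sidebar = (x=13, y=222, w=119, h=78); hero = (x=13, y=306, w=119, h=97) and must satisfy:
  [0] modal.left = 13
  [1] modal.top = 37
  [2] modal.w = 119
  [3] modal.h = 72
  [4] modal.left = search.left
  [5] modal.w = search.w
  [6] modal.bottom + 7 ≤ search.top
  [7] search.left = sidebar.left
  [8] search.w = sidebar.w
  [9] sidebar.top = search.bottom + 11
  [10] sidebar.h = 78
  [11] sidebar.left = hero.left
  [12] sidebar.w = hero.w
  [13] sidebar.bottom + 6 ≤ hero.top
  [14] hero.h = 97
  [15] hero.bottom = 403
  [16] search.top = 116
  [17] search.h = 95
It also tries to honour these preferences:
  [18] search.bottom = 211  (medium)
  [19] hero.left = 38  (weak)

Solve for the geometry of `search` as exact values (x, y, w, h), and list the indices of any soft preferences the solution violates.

1. search.x = 13  [modal.left = search.left]
2. search.w = 119  [modal.w = search.w]
3. search.y = 116  [search.top = 116]
4. search.h = 95  [search.h = 95]

search = (x=13, y=116, w=119, h=95)
violated soft preferences: 19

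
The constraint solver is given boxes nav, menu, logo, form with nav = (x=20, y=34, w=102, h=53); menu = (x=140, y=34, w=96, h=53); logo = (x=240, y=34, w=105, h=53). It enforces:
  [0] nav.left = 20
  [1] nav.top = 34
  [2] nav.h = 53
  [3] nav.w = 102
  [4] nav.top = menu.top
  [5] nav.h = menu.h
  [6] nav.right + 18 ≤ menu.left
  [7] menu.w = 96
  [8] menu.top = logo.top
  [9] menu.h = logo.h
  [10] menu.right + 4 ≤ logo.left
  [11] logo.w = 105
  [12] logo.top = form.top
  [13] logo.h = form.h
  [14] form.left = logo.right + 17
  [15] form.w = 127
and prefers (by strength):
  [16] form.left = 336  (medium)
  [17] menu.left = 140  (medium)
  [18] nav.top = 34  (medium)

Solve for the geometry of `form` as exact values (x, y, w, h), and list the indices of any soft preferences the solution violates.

form = (x=362, y=34, w=127, h=53)
violated soft preferences: 16

1. form.y = 34  [logo.top = form.top]
2. form.h = 53  [logo.h = form.h]
3. form.x = 362  [form.left = logo.right + 17]
4. form.w = 127  [form.w = 127]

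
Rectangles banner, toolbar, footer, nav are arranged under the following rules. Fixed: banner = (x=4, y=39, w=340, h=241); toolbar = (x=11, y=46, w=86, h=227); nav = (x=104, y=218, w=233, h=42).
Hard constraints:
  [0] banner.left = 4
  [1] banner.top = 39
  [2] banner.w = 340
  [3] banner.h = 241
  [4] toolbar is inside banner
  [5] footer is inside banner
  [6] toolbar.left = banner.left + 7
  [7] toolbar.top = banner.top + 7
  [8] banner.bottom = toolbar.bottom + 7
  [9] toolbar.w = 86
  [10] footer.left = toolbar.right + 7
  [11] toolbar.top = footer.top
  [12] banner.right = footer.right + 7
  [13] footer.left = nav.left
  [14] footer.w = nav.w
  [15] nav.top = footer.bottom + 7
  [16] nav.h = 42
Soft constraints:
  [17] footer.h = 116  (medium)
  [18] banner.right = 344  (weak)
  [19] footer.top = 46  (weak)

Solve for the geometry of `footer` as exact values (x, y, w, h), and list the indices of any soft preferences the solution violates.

1. footer.x = 104  [footer.left = toolbar.right + 7]
2. footer.y = 46  [toolbar.top = footer.top]
3. footer.w = 233  [banner.right = footer.right + 7]
4. footer.h = 165  [nav.top = footer.bottom + 7]

footer = (x=104, y=46, w=233, h=165)
violated soft preferences: 17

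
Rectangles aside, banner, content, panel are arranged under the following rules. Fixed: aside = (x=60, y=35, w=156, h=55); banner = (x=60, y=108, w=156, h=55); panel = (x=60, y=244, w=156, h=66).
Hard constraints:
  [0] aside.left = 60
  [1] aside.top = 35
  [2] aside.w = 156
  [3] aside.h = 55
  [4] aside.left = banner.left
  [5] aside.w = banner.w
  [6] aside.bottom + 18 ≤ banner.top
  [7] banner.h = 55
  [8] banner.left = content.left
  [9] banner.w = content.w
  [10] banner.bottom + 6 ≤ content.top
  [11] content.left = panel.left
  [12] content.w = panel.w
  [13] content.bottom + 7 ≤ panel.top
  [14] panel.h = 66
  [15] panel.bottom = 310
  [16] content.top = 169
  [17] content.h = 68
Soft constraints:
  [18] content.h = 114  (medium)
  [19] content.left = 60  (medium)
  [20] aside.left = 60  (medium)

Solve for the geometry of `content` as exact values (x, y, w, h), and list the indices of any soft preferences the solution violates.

content = (x=60, y=169, w=156, h=68)
violated soft preferences: 18

1. content.x = 60  [banner.left = content.left]
2. content.w = 156  [banner.w = content.w]
3. content.y = 169  [content.top = 169]
4. content.h = 68  [content.h = 68]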